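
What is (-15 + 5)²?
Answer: 100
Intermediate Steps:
(-15 + 5)² = (-10)² = 100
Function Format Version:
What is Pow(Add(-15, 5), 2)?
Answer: 100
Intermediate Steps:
Pow(Add(-15, 5), 2) = Pow(-10, 2) = 100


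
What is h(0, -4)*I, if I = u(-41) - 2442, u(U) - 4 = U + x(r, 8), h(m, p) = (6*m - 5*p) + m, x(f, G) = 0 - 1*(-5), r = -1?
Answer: -49480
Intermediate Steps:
x(f, G) = 5 (x(f, G) = 0 + 5 = 5)
h(m, p) = -5*p + 7*m (h(m, p) = (-5*p + 6*m) + m = -5*p + 7*m)
u(U) = 9 + U (u(U) = 4 + (U + 5) = 4 + (5 + U) = 9 + U)
I = -2474 (I = (9 - 41) - 2442 = -32 - 2442 = -2474)
h(0, -4)*I = (-5*(-4) + 7*0)*(-2474) = (20 + 0)*(-2474) = 20*(-2474) = -49480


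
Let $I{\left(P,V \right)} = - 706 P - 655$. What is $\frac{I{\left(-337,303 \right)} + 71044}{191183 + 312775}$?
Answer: $\frac{308311}{503958} \approx 0.61178$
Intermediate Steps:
$I{\left(P,V \right)} = -655 - 706 P$
$\frac{I{\left(-337,303 \right)} + 71044}{191183 + 312775} = \frac{\left(-655 - -237922\right) + 71044}{191183 + 312775} = \frac{\left(-655 + 237922\right) + 71044}{503958} = \left(237267 + 71044\right) \frac{1}{503958} = 308311 \cdot \frac{1}{503958} = \frac{308311}{503958}$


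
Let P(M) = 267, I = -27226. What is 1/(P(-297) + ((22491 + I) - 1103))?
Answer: -1/5571 ≈ -0.00017950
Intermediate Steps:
1/(P(-297) + ((22491 + I) - 1103)) = 1/(267 + ((22491 - 27226) - 1103)) = 1/(267 + (-4735 - 1103)) = 1/(267 - 5838) = 1/(-5571) = -1/5571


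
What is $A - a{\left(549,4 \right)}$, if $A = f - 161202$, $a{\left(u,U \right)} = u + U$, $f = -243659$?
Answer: $-405414$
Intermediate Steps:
$a{\left(u,U \right)} = U + u$
$A = -404861$ ($A = -243659 - 161202 = -404861$)
$A - a{\left(549,4 \right)} = -404861 - \left(4 + 549\right) = -404861 - 553 = -405414$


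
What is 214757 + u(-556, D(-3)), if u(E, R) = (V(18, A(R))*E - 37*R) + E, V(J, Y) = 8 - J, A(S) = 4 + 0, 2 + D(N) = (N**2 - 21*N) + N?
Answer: 217282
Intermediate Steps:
D(N) = -2 + N**2 - 20*N (D(N) = -2 + ((N**2 - 21*N) + N) = -2 + (N**2 - 20*N) = -2 + N**2 - 20*N)
A(S) = 4
u(E, R) = -37*R - 9*E (u(E, R) = ((8 - 1*18)*E - 37*R) + E = ((8 - 18)*E - 37*R) + E = (-10*E - 37*R) + E = (-37*R - 10*E) + E = -37*R - 9*E)
214757 + u(-556, D(-3)) = 214757 + (-37*(-2 + (-3)**2 - 20*(-3)) - 9*(-556)) = 214757 + (-37*(-2 + 9 + 60) + 5004) = 214757 + (-37*67 + 5004) = 214757 + (-2479 + 5004) = 214757 + 2525 = 217282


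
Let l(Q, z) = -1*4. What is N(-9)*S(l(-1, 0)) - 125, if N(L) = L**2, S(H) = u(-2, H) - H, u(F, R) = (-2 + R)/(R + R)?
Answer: 1039/4 ≈ 259.75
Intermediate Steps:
u(F, R) = (-2 + R)/(2*R) (u(F, R) = (-2 + R)/((2*R)) = (-2 + R)*(1/(2*R)) = (-2 + R)/(2*R))
l(Q, z) = -4
S(H) = -H + (-2 + H)/(2*H) (S(H) = (-2 + H)/(2*H) - H = -H + (-2 + H)/(2*H))
N(-9)*S(l(-1, 0)) - 125 = (-9)**2*(1/2 - 1*(-4) - 1/(-4)) - 125 = 81*(1/2 + 4 - 1*(-1/4)) - 125 = 81*(1/2 + 4 + 1/4) - 125 = 81*(19/4) - 125 = 1539/4 - 125 = 1039/4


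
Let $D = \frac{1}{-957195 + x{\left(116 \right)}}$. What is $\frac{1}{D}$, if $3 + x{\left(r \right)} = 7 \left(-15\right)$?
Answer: $-957303$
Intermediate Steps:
$x{\left(r \right)} = -108$ ($x{\left(r \right)} = -3 + 7 \left(-15\right) = -3 - 105 = -108$)
$D = - \frac{1}{957303}$ ($D = \frac{1}{-957195 - 108} = \frac{1}{-957303} = - \frac{1}{957303} \approx -1.0446 \cdot 10^{-6}$)
$\frac{1}{D} = \frac{1}{- \frac{1}{957303}} = -957303$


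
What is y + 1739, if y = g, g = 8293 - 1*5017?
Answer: 5015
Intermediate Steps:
g = 3276 (g = 8293 - 5017 = 3276)
y = 3276
y + 1739 = 3276 + 1739 = 5015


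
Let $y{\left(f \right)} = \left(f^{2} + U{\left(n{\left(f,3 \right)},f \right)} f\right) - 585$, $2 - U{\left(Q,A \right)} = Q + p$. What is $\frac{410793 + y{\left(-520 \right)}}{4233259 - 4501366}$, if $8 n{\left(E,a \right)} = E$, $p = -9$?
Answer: $- \frac{30528}{12767} \approx -2.3912$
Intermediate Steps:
$n{\left(E,a \right)} = \frac{E}{8}$
$U{\left(Q,A \right)} = 11 - Q$ ($U{\left(Q,A \right)} = 2 - \left(Q - 9\right) = 2 - \left(-9 + Q\right) = 11 - Q$)
$y{\left(f \right)} = -585 + f^{2} + f \left(11 - \frac{f}{8}\right)$ ($y{\left(f \right)} = \left(f^{2} + \left(11 - \frac{f}{8}\right) f\right) - 585 = \left(f^{2} + f \left(11 - \frac{f}{8}\right)\right) - 585 = -585 + f^{2} + f \left(11 - \frac{f}{8}\right)$)
$\frac{410793 + y{\left(-520 \right)}}{4233259 - 4501366} = \frac{410793 + \left(-585 + 11 \left(-520\right) + \frac{7 \left(-520\right)^{2}}{8}\right)}{4233259 - 4501366} = \frac{410793 - -230295}{-268107} = \left(410793 - -230295\right) \left(- \frac{1}{268107}\right) = \left(410793 + 230295\right) \left(- \frac{1}{268107}\right) = 641088 \left(- \frac{1}{268107}\right) = - \frac{30528}{12767}$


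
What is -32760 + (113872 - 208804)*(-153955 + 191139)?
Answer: -3529984248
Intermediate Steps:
-32760 + (113872 - 208804)*(-153955 + 191139) = -32760 - 94932*37184 = -32760 - 3529951488 = -3529984248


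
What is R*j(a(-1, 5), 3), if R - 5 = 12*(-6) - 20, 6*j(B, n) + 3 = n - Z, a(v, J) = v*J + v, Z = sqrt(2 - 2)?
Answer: 0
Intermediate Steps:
Z = 0 (Z = sqrt(0) = 0)
a(v, J) = v + J*v (a(v, J) = J*v + v = v + J*v)
j(B, n) = -1/2 + n/6 (j(B, n) = -1/2 + (n - 1*0)/6 = -1/2 + (n + 0)/6 = -1/2 + n/6)
R = -87 (R = 5 + (12*(-6) - 20) = 5 + (-72 - 20) = 5 - 92 = -87)
R*j(a(-1, 5), 3) = -87*(-1/2 + (1/6)*3) = -87*(-1/2 + 1/2) = -87*0 = 0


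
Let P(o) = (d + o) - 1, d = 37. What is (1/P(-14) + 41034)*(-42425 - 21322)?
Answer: -57547540503/22 ≈ -2.6158e+9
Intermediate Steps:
P(o) = 36 + o (P(o) = (37 + o) - 1 = 36 + o)
(1/P(-14) + 41034)*(-42425 - 21322) = (1/(36 - 14) + 41034)*(-42425 - 21322) = (1/22 + 41034)*(-63747) = (902749/22)*(-63747) = -57547540503/22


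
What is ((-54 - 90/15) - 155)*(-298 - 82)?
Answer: 81700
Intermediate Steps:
((-54 - 90/15) - 155)*(-298 - 82) = ((-54 - 90*1/15) - 155)*(-380) = ((-54 - 6) - 155)*(-380) = (-60 - 155)*(-380) = -215*(-380) = 81700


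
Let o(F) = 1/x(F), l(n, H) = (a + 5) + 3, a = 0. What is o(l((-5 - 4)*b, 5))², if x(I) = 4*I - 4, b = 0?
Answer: 1/784 ≈ 0.0012755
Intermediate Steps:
x(I) = -4 + 4*I
l(n, H) = 8 (l(n, H) = (0 + 5) + 3 = 5 + 3 = 8)
o(F) = 1/(-4 + 4*F)
o(l((-5 - 4)*b, 5))² = (1/(4*(-1 + 8)))² = ((¼)/7)² = ((¼)*(⅐))² = (1/28)² = 1/784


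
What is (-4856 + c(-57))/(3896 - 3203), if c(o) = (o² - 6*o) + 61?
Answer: -172/99 ≈ -1.7374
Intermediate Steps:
c(o) = 61 + o² - 6*o
(-4856 + c(-57))/(3896 - 3203) = (-4856 + (61 + (-57)² - 6*(-57)))/(3896 - 3203) = (-4856 + (61 + 3249 + 342))/693 = (-4856 + 3652)*(1/693) = -1204*1/693 = -172/99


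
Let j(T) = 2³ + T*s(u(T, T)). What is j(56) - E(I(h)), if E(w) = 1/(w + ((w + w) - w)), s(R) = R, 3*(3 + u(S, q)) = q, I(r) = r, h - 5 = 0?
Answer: 26557/30 ≈ 885.23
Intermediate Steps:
h = 5 (h = 5 + 0 = 5)
u(S, q) = -3 + q/3
j(T) = 8 + T*(-3 + T/3) (j(T) = 2³ + T*(-3 + T/3) = 8 + T*(-3 + T/3))
E(w) = 1/(2*w) (E(w) = 1/(w + (2*w - w)) = 1/(w + w) = 1/(2*w))
j(56) - E(I(h)) = (8 + (⅓)*56*(-9 + 56)) - 1/(2*5) = (8 + (⅓)*56*47) - 1/(2*5) = (8 + 2632/3) - 1*⅒ = 2656/3 - ⅒ = 26557/30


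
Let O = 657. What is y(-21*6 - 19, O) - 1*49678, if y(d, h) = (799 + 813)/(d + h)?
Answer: -6358381/128 ≈ -49675.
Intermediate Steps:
y(d, h) = 1612/(d + h)
y(-21*6 - 19, O) - 1*49678 = 1612/((-21*6 - 19) + 657) - 1*49678 = 1612/((-126 - 19) + 657) - 49678 = 1612/(-145 + 657) - 49678 = 1612/512 - 49678 = 1612*(1/512) - 49678 = 403/128 - 49678 = -6358381/128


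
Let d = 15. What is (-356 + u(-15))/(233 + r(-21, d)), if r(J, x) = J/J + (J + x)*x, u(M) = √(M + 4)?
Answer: -89/36 + I*√11/144 ≈ -2.4722 + 0.023032*I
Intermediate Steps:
u(M) = √(4 + M)
r(J, x) = 1 + x*(J + x)
(-356 + u(-15))/(233 + r(-21, d)) = (-356 + √(4 - 15))/(233 + (1 + 15² - 21*15)) = (-356 + √(-11))/(233 + (1 + 225 - 315)) = (-356 + I*√11)/(233 - 89) = (-356 + I*√11)/144 = (-356 + I*√11)*(1/144) = -89/36 + I*√11/144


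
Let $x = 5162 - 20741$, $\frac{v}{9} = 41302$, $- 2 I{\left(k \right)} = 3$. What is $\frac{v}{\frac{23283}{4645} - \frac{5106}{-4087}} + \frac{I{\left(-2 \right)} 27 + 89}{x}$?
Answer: $\frac{73291269334269311}{1234635656526} \approx 59363.0$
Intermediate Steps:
$I{\left(k \right)} = - \frac{3}{2}$ ($I{\left(k \right)} = \left(- \frac{1}{2}\right) 3 = - \frac{3}{2}$)
$v = 371718$ ($v = 9 \cdot 41302 = 371718$)
$x = -15579$
$\frac{v}{\frac{23283}{4645} - \frac{5106}{-4087}} + \frac{I{\left(-2 \right)} 27 + 89}{x} = \frac{371718}{\frac{23283}{4645} - \frac{5106}{-4087}} + \frac{\left(- \frac{3}{2}\right) 27 + 89}{-15579} = \frac{371718}{23283 \cdot \frac{1}{4645} - - \frac{5106}{4087}} + \left(- \frac{81}{2} + 89\right) \left(- \frac{1}{15579}\right) = \frac{371718}{\frac{23283}{4645} + \frac{5106}{4087}} + \frac{97}{2} \left(- \frac{1}{15579}\right) = \frac{371718}{\frac{118874991}{18984115}} - \frac{97}{31158} = 371718 \cdot \frac{18984115}{118874991} - \frac{97}{31158} = \frac{2352245753190}{39624997} - \frac{97}{31158} = \frac{73291269334269311}{1234635656526}$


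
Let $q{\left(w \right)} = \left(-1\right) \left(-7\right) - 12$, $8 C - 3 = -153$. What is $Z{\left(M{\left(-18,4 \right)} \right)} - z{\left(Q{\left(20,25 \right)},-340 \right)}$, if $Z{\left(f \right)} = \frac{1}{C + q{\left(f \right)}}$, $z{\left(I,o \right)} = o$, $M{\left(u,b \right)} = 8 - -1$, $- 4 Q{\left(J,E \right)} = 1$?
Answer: $\frac{32296}{95} \approx 339.96$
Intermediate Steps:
$C = - \frac{75}{4}$ ($C = \frac{3}{8} + \frac{1}{8} \left(-153\right) = \frac{3}{8} - \frac{153}{8} = - \frac{75}{4} \approx -18.75$)
$q{\left(w \right)} = -5$ ($q{\left(w \right)} = 7 - 12 = -5$)
$Q{\left(J,E \right)} = - \frac{1}{4}$ ($Q{\left(J,E \right)} = \left(- \frac{1}{4}\right) 1 = - \frac{1}{4}$)
$M{\left(u,b \right)} = 9$ ($M{\left(u,b \right)} = 8 + 1 = 9$)
$Z{\left(f \right)} = - \frac{4}{95}$ ($Z{\left(f \right)} = \frac{1}{- \frac{75}{4} - 5} = \frac{1}{- \frac{95}{4}} = - \frac{4}{95}$)
$Z{\left(M{\left(-18,4 \right)} \right)} - z{\left(Q{\left(20,25 \right)},-340 \right)} = - \frac{4}{95} - -340 = - \frac{4}{95} + 340 = \frac{32296}{95}$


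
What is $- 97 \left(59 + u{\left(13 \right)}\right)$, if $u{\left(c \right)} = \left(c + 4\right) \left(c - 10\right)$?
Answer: $-10670$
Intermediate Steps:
$u{\left(c \right)} = \left(-10 + c\right) \left(4 + c\right)$ ($u{\left(c \right)} = \left(4 + c\right) \left(-10 + c\right) = \left(-10 + c\right) \left(4 + c\right)$)
$- 97 \left(59 + u{\left(13 \right)}\right) = - 97 \left(59 - \left(118 - 169\right)\right) = - 97 \left(59 - -51\right) = - 97 \left(59 + 51\right) = \left(-97\right) 110 = -10670$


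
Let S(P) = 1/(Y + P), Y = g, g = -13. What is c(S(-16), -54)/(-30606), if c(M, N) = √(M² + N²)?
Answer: -√2452357/887574 ≈ -0.0017644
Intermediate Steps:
Y = -13
S(P) = 1/(-13 + P)
c(S(-16), -54)/(-30606) = √((1/(-13 - 16))² + (-54)²)/(-30606) = √((1/(-29))² + 2916)*(-1/30606) = √((-1/29)² + 2916)*(-1/30606) = √(1/841 + 2916)*(-1/30606) = √(2452357/841)*(-1/30606) = (√2452357/29)*(-1/30606) = -√2452357/887574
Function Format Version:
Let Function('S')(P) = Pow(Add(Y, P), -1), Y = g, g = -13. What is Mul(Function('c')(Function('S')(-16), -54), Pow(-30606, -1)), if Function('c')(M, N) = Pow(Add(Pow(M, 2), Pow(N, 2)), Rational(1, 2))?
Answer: Mul(Rational(-1, 887574), Pow(2452357, Rational(1, 2))) ≈ -0.0017644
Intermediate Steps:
Y = -13
Function('S')(P) = Pow(Add(-13, P), -1)
Mul(Function('c')(Function('S')(-16), -54), Pow(-30606, -1)) = Mul(Pow(Add(Pow(Pow(Add(-13, -16), -1), 2), Pow(-54, 2)), Rational(1, 2)), Pow(-30606, -1)) = Mul(Pow(Add(Pow(Pow(-29, -1), 2), 2916), Rational(1, 2)), Rational(-1, 30606)) = Mul(Pow(Add(Pow(Rational(-1, 29), 2), 2916), Rational(1, 2)), Rational(-1, 30606)) = Mul(Pow(Add(Rational(1, 841), 2916), Rational(1, 2)), Rational(-1, 30606)) = Mul(Pow(Rational(2452357, 841), Rational(1, 2)), Rational(-1, 30606)) = Mul(Mul(Rational(1, 29), Pow(2452357, Rational(1, 2))), Rational(-1, 30606)) = Mul(Rational(-1, 887574), Pow(2452357, Rational(1, 2)))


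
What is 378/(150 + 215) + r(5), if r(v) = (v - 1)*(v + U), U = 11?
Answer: 23738/365 ≈ 65.036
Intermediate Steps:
r(v) = (-1 + v)*(11 + v) (r(v) = (v - 1)*(v + 11) = (-1 + v)*(11 + v))
378/(150 + 215) + r(5) = 378/(150 + 215) + (-11 + 5**2 + 10*5) = 378/365 + (-11 + 25 + 50) = (1/365)*378 + 64 = 378/365 + 64 = 23738/365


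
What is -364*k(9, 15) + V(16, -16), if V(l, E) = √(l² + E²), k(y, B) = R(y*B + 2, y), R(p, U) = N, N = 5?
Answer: -1820 + 16*√2 ≈ -1797.4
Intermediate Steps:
R(p, U) = 5
k(y, B) = 5
V(l, E) = √(E² + l²)
-364*k(9, 15) + V(16, -16) = -364*5 + √((-16)² + 16²) = -1820 + √(256 + 256) = -1820 + √512 = -1820 + 16*√2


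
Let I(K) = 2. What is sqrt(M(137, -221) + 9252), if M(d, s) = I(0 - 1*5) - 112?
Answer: sqrt(9142) ≈ 95.614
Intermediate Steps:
M(d, s) = -110 (M(d, s) = 2 - 112 = -110)
sqrt(M(137, -221) + 9252) = sqrt(-110 + 9252) = sqrt(9142)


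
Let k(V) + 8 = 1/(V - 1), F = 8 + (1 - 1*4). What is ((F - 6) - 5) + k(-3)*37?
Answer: -1245/4 ≈ -311.25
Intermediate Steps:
F = 5 (F = 8 + (1 - 4) = 8 - 3 = 5)
k(V) = -8 + 1/(-1 + V) (k(V) = -8 + 1/(V - 1) = -8 + 1/(-1 + V))
((F - 6) - 5) + k(-3)*37 = ((5 - 6) - 5) + ((9 - 8*(-3))/(-1 - 3))*37 = (-1 - 5) + ((9 + 24)/(-4))*37 = -6 - 1/4*33*37 = -6 - 33/4*37 = -6 - 1221/4 = -1245/4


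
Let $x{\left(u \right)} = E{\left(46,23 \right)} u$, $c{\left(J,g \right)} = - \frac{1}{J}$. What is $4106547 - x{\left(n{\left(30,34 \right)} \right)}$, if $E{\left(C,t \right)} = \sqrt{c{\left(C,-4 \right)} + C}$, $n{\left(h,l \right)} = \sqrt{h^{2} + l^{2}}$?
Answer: $4106547 - \frac{6 \sqrt{1389085}}{23} \approx 4.1062 \cdot 10^{6}$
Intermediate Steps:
$E{\left(C,t \right)} = \sqrt{C - \frac{1}{C}}$ ($E{\left(C,t \right)} = \sqrt{- \frac{1}{C} + C} = \sqrt{C - \frac{1}{C}}$)
$x{\left(u \right)} = \frac{3 u \sqrt{10810}}{46}$ ($x{\left(u \right)} = \sqrt{46 - \frac{1}{46}} u = \sqrt{\frac{2115}{46}} u = \frac{3 \sqrt{10810}}{46} u = \frac{3 u \sqrt{10810}}{46}$)
$4106547 - x{\left(n{\left(30,34 \right)} \right)} = 4106547 - \frac{3 \sqrt{30^{2} + 34^{2}} \sqrt{10810}}{46} = 4106547 - \frac{3 \sqrt{900 + 1156} \sqrt{10810}}{46} = 4106547 - \frac{3 \sqrt{2056} \sqrt{10810}}{46} = 4106547 - \frac{3 \cdot 2 \sqrt{514} \sqrt{10810}}{46} = 4106547 - \frac{6 \sqrt{1389085}}{23}$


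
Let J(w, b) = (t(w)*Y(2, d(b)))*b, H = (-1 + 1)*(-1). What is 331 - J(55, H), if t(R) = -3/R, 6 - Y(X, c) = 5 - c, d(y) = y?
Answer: 331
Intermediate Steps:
H = 0 (H = 0*(-1) = 0)
Y(X, c) = 1 + c (Y(X, c) = 6 - (5 - c) = 6 + (-5 + c) = 1 + c)
J(w, b) = -3*b*(1 + b)/w (J(w, b) = ((-3/w)*(1 + b))*b = (-3*(1 + b)/w)*b = -3*b*(1 + b)/w)
331 - J(55, H) = 331 - (-3)*0*(1 + 0)/55 = 331 - (-3)*0/55 = 331 - 1*0 = 331 + 0 = 331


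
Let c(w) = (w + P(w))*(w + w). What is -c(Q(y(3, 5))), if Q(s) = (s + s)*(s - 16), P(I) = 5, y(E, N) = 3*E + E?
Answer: -17472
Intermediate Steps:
y(E, N) = 4*E
Q(s) = 2*s*(-16 + s) (Q(s) = (2*s)*(-16 + s) = 2*s*(-16 + s))
c(w) = 2*w*(5 + w) (c(w) = (w + 5)*(w + w) = (5 + w)*(2*w) = 2*w*(5 + w))
-c(Q(y(3, 5))) = -2*2*(4*3)*(-16 + 4*3)*(5 + 2*(4*3)*(-16 + 4*3)) = -2*2*12*(-16 + 12)*(5 + 2*12*(-16 + 12)) = -2*2*12*(-4)*(5 + 2*12*(-4)) = -2*(-96)*(5 - 96) = -2*(-96)*(-91) = -1*17472 = -17472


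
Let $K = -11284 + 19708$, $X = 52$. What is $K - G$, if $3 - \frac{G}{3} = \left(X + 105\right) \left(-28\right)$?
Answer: $-4773$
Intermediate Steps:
$K = 8424$
$G = 13197$ ($G = 9 - 3 \left(52 + 105\right) \left(-28\right) = 9 - 3 \cdot 157 \left(-28\right) = 9 - -13188 = 9 + 13188 = 13197$)
$K - G = 8424 - 13197 = -4773$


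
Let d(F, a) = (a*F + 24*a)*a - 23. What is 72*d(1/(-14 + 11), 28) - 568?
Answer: 1333712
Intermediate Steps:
d(F, a) = -23 + a*(24*a + F*a) (d(F, a) = (F*a + 24*a)*a - 23 = (24*a + F*a)*a - 23 = a*(24*a + F*a) - 23 = -23 + a*(24*a + F*a))
72*d(1/(-14 + 11), 28) - 568 = 72*(-23 + 24*28² + 28²/(-14 + 11)) - 568 = 72*(-23 + 24*784 + 784/(-3)) - 568 = 72*(-23 + 18816 - ⅓*784) - 568 = 72*(-23 + 18816 - 784/3) - 568 = 72*(55595/3) - 568 = 1334280 - 568 = 1333712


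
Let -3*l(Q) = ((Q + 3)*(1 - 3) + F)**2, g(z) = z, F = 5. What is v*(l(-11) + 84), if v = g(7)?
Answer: -441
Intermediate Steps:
l(Q) = -(-1 - 2*Q)**2/3 (l(Q) = -((Q + 3)*(1 - 3) + 5)**2/3 = -((3 + Q)*(-2) + 5)**2/3 = -((-6 - 2*Q) + 5)**2/3 = -(-1 - 2*Q)**2/3)
v = 7
v*(l(-11) + 84) = 7*(-(1 + 2*(-11))**2/3 + 84) = 7*(-(1 - 22)**2/3 + 84) = 7*(-1/3*(-21)**2 + 84) = 7*(-1/3*441 + 84) = 7*(-147 + 84) = 7*(-63) = -441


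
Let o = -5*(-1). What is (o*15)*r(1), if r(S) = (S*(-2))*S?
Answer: -150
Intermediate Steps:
r(S) = -2*S² (r(S) = (-2*S)*S = -2*S²)
o = 5
(o*15)*r(1) = (5*15)*(-2*1²) = 75*(-2*1) = 75*(-2) = -150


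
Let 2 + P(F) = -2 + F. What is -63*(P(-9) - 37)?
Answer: 3150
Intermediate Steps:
P(F) = -4 + F (P(F) = -2 + (-2 + F) = -4 + F)
-63*(P(-9) - 37) = -63*((-4 - 9) - 37) = -63*(-13 - 37) = -63*(-50) = 3150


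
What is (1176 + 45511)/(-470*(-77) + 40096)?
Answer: 46687/76286 ≈ 0.61200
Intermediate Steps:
(1176 + 45511)/(-470*(-77) + 40096) = 46687/(36190 + 40096) = 46687/76286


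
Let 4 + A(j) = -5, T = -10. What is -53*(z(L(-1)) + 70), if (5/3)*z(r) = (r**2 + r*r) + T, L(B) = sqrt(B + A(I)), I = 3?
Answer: -2756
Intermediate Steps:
A(j) = -9 (A(j) = -4 - 5 = -9)
L(B) = sqrt(-9 + B) (L(B) = sqrt(B - 9) = sqrt(-9 + B))
z(r) = -6 + 6*r**2/5 (z(r) = 3*((r**2 + r*r) - 10)/5 = 3*((r**2 + r**2) - 10)/5 = 3*(2*r**2 - 10)/5 = 3*(-10 + 2*r**2)/5 = -6 + 6*r**2/5)
-53*(z(L(-1)) + 70) = -53*((-6 + 6*(sqrt(-9 - 1))**2/5) + 70) = -53*((-6 + 6*(sqrt(-10))**2/5) + 70) = -53*((-6 + 6*(I*sqrt(10))**2/5) + 70) = -53*((-6 + (6/5)*(-10)) + 70) = -53*((-6 - 12) + 70) = -53*(-18 + 70) = -53*52 = -2756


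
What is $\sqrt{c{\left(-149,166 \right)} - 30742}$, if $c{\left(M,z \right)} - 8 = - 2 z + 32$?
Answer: $i \sqrt{31034} \approx 176.16 i$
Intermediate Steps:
$c{\left(M,z \right)} = 40 - 2 z$ ($c{\left(M,z \right)} = 8 - \left(-32 + 2 z\right) = 40 - 2 z$)
$\sqrt{c{\left(-149,166 \right)} - 30742} = \sqrt{\left(40 - 332\right) - 30742} = \sqrt{-292 - 30742} = \sqrt{-31034} = i \sqrt{31034}$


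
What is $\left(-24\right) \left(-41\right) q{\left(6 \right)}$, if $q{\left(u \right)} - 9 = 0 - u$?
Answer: $2952$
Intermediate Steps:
$q{\left(u \right)} = 9 - u$ ($q{\left(u \right)} = 9 + \left(0 - u\right) = 9 - u$)
$\left(-24\right) \left(-41\right) q{\left(6 \right)} = \left(-24\right) \left(-41\right) \left(9 - 6\right) = 984 \left(9 - 6\right) = 984 \cdot 3 = 2952$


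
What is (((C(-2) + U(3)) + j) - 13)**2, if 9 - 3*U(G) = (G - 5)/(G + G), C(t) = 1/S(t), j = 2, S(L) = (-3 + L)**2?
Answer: 3118756/50625 ≈ 61.605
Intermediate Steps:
C(t) = (-3 + t)**(-2) (C(t) = 1/(-3 + t)**2 = (-3 + t)**(-2))
U(G) = 3 - (-5 + G)/(6*G) (U(G) = 3 - (G - 5)/(3*(G + G)) = 3 - (-5 + G)/(3*(2*G)) = 3 - (-5 + G)*1/(2*G)/3 = 3 - (-5 + G)/(6*G))
(((C(-2) + U(3)) + j) - 13)**2 = ((((-3 - 2)**(-2) + (1/6)*(5 + 17*3)/3) + 2) - 13)**2 = ((((-5)**(-2) + (1/6)*(1/3)*(5 + 51)) + 2) - 13)**2 = (((1/25 + (1/6)*(1/3)*56) + 2) - 13)**2 = (((1/25 + 28/9) + 2) - 13)**2 = ((709/225 + 2) - 13)**2 = (1159/225 - 13)**2 = (-1766/225)**2 = 3118756/50625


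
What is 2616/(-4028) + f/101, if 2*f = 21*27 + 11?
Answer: 224969/101707 ≈ 2.2119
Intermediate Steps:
f = 289 (f = (21*27 + 11)/2 = (567 + 11)/2 = (½)*578 = 289)
2616/(-4028) + f/101 = 2616/(-4028) + 289/101 = 2616*(-1/4028) + 289*(1/101) = -654/1007 + 289/101 = 224969/101707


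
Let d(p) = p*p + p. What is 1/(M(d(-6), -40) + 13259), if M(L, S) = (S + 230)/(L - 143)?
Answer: 113/1498077 ≈ 7.5430e-5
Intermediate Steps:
d(p) = p + p² (d(p) = p² + p = p + p²)
M(L, S) = (230 + S)/(-143 + L)
1/(M(d(-6), -40) + 13259) = 1/((230 - 40)/(-143 - 6*(1 - 6)) + 13259) = 1/(190/(-143 - 6*(-5)) + 13259) = 1/(190/(-143 + 30) + 13259) = 1/(190/(-113) + 13259) = 1/(-1/113*190 + 13259) = 1/(-190/113 + 13259) = 1/(1498077/113) = 113/1498077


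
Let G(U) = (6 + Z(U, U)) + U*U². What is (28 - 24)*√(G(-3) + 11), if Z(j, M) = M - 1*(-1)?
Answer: 8*I*√3 ≈ 13.856*I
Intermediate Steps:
Z(j, M) = 1 + M (Z(j, M) = M + 1 = 1 + M)
G(U) = 7 + U + U³ (G(U) = (6 + (1 + U)) + U*U² = (7 + U) + U³ = 7 + U + U³)
(28 - 24)*√(G(-3) + 11) = (28 - 24)*√((7 - 3 + (-3)³) + 11) = 4*√((7 - 3 - 27) + 11) = 4*√(-23 + 11) = 4*√(-12) = 4*(2*I*√3) = 8*I*√3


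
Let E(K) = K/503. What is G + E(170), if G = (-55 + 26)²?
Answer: 423193/503 ≈ 841.34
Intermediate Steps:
E(K) = K/503 (E(K) = K*(1/503) = K/503)
G = 841 (G = (-29)² = 841)
G + E(170) = 841 + (1/503)*170 = 841 + 170/503 = 423193/503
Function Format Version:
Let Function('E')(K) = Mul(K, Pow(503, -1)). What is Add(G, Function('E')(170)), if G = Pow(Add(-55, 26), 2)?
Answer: Rational(423193, 503) ≈ 841.34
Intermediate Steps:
Function('E')(K) = Mul(Rational(1, 503), K) (Function('E')(K) = Mul(K, Rational(1, 503)) = Mul(Rational(1, 503), K))
G = 841 (G = Pow(-29, 2) = 841)
Add(G, Function('E')(170)) = Add(841, Mul(Rational(1, 503), 170)) = Add(841, Rational(170, 503)) = Rational(423193, 503)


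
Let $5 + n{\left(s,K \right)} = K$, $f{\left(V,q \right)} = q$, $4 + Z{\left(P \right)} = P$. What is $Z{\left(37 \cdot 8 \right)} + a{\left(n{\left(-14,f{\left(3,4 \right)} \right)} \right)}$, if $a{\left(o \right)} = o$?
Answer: $291$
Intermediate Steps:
$Z{\left(P \right)} = -4 + P$
$n{\left(s,K \right)} = -5 + K$
$Z{\left(37 \cdot 8 \right)} + a{\left(n{\left(-14,f{\left(3,4 \right)} \right)} \right)} = \left(-4 + 37 \cdot 8\right) + \left(-5 + 4\right) = \left(-4 + 296\right) - 1 = 292 - 1 = 291$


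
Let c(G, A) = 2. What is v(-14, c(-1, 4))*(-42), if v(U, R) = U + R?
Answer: 504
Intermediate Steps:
v(U, R) = R + U
v(-14, c(-1, 4))*(-42) = (2 - 14)*(-42) = -12*(-42) = 504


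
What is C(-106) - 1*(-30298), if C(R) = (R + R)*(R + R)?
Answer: 75242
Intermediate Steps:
C(R) = 4*R² (C(R) = (2*R)*(2*R) = 4*R²)
C(-106) - 1*(-30298) = 4*(-106)² - 1*(-30298) = 4*11236 + 30298 = 44944 + 30298 = 75242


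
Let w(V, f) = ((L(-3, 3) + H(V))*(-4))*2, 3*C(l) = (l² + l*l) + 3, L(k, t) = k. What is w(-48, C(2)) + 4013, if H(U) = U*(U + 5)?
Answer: -12475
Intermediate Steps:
H(U) = U*(5 + U)
C(l) = 1 + 2*l²/3 (C(l) = ((l² + l*l) + 3)/3 = ((l² + l²) + 3)/3 = (2*l² + 3)/3 = (3 + 2*l²)/3 = 1 + 2*l²/3)
w(V, f) = 24 - 8*V*(5 + V) (w(V, f) = ((-3 + V*(5 + V))*(-4))*2 = (12 - 4*V*(5 + V))*2 = 24 - 8*V*(5 + V))
w(-48, C(2)) + 4013 = (24 - 8*(-48)*(5 - 48)) + 4013 = (24 - 8*(-48)*(-43)) + 4013 = (24 - 16512) + 4013 = -16488 + 4013 = -12475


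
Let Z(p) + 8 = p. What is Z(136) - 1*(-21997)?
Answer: 22125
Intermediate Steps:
Z(p) = -8 + p
Z(136) - 1*(-21997) = (-8 + 136) - 1*(-21997) = 128 + 21997 = 22125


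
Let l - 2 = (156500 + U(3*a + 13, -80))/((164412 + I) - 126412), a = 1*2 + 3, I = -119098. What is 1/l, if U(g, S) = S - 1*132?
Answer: 40549/2954 ≈ 13.727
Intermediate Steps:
a = 5 (a = 2 + 3 = 5)
U(g, S) = -132 + S (U(g, S) = S - 132 = -132 + S)
l = 2954/40549 (l = 2 + (156500 + (-132 - 80))/((164412 - 119098) - 126412) = 2 + (156500 - 212)/(45314 - 126412) = 2 + 156288/(-81098) = 2 + 156288*(-1/81098) = 2 - 78144/40549 = 2954/40549 ≈ 0.072850)
1/l = 1/(2954/40549) = 40549/2954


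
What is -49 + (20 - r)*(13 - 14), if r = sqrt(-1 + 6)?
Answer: -69 + sqrt(5) ≈ -66.764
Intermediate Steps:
r = sqrt(5) ≈ 2.2361
-49 + (20 - r)*(13 - 14) = -49 + (20 - sqrt(5))*(13 - 14) = -49 + (20 - sqrt(5))*(-1) = -49 + (-20 + sqrt(5)) = -69 + sqrt(5)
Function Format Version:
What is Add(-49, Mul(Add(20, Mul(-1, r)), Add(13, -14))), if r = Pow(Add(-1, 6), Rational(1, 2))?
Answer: Add(-69, Pow(5, Rational(1, 2))) ≈ -66.764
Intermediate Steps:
r = Pow(5, Rational(1, 2)) ≈ 2.2361
Add(-49, Mul(Add(20, Mul(-1, r)), Add(13, -14))) = Add(-49, Mul(Add(20, Mul(-1, Pow(5, Rational(1, 2)))), Add(13, -14))) = Add(-49, Mul(Add(20, Mul(-1, Pow(5, Rational(1, 2)))), -1)) = Add(-49, Add(-20, Pow(5, Rational(1, 2)))) = Add(-69, Pow(5, Rational(1, 2)))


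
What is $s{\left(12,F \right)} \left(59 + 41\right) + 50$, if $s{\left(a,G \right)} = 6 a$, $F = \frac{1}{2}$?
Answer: $7250$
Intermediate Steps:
$F = \frac{1}{2} \approx 0.5$
$s{\left(12,F \right)} \left(59 + 41\right) + 50 = 6 \cdot 12 \left(59 + 41\right) + 50 = 72 \cdot 100 + 50 = 7200 + 50 = 7250$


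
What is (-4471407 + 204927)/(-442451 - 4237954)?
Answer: 284432/312027 ≈ 0.91156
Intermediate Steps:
(-4471407 + 204927)/(-442451 - 4237954) = -4266480/(-4680405) = -4266480*(-1/4680405) = 284432/312027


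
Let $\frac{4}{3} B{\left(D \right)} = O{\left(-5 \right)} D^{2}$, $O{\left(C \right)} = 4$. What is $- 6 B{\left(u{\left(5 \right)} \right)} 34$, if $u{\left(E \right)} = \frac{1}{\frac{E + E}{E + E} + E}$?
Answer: $-17$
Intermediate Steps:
$u{\left(E \right)} = \frac{1}{1 + E}$ ($u{\left(E \right)} = \frac{1}{\frac{2 E}{2 E} + E} = \frac{1}{2 E \frac{1}{2 E} + E} = \frac{1}{1 + E}$)
$B{\left(D \right)} = 3 D^{2}$ ($B{\left(D \right)} = \frac{3 \cdot 4 D^{2}}{4} = 3 D^{2}$)
$- 6 B{\left(u{\left(5 \right)} \right)} 34 = - 6 \cdot 3 \left(\frac{1}{1 + 5}\right)^{2} \cdot 34 = - 6 \cdot 3 \left(\frac{1}{6}\right)^{2} \cdot 34 = - 6 \cdot \frac{3}{36} \cdot 34 = - 6 \cdot 3 \cdot \frac{1}{36} \cdot 34 = \left(-6\right) \frac{1}{12} \cdot 34 = \left(- \frac{1}{2}\right) 34 = -17$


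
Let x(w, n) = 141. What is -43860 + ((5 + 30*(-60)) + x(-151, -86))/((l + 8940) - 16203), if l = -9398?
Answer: -730749806/16661 ≈ -43860.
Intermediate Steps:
-43860 + ((5 + 30*(-60)) + x(-151, -86))/((l + 8940) - 16203) = -43860 + ((5 + 30*(-60)) + 141)/((-9398 + 8940) - 16203) = -43860 + ((5 - 1800) + 141)/(-458 - 16203) = -43860 + (-1795 + 141)/(-16661) = -43860 - 1654*(-1/16661) = -43860 + 1654/16661 = -730749806/16661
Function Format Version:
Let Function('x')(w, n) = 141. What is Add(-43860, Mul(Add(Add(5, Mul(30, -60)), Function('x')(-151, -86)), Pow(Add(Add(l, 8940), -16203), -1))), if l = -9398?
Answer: Rational(-730749806, 16661) ≈ -43860.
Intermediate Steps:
Add(-43860, Mul(Add(Add(5, Mul(30, -60)), Function('x')(-151, -86)), Pow(Add(Add(l, 8940), -16203), -1))) = Add(-43860, Mul(Add(Add(5, Mul(30, -60)), 141), Pow(Add(Add(-9398, 8940), -16203), -1))) = Add(-43860, Mul(Add(Add(5, -1800), 141), Pow(Add(-458, -16203), -1))) = Add(-43860, Mul(Add(-1795, 141), Pow(-16661, -1))) = Add(-43860, Mul(-1654, Rational(-1, 16661))) = Add(-43860, Rational(1654, 16661)) = Rational(-730749806, 16661)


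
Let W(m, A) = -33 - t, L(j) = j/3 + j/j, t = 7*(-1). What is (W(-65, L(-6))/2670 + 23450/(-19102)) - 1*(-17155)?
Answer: 218720508637/12750585 ≈ 17154.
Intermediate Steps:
t = -7
L(j) = 1 + j/3 (L(j) = j*(⅓) + 1 = j/3 + 1 = 1 + j/3)
W(m, A) = -26 (W(m, A) = -33 - 1*(-7) = -33 + 7 = -26)
(W(-65, L(-6))/2670 + 23450/(-19102)) - 1*(-17155) = (-26/2670 + 23450/(-19102)) - 1*(-17155) = (-26*1/2670 + 23450*(-1/19102)) + 17155 = (-13/1335 - 11725/9551) + 17155 = -15777038/12750585 + 17155 = 218720508637/12750585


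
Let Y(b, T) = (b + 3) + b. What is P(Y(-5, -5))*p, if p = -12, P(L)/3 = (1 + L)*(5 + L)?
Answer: -432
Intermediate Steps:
Y(b, T) = 3 + 2*b (Y(b, T) = (3 + b) + b = 3 + 2*b)
P(L) = 3*(1 + L)*(5 + L) (P(L) = 3*((1 + L)*(5 + L)) = 3*(1 + L)*(5 + L))
P(Y(-5, -5))*p = (15 + 3*(3 + 2*(-5))**2 + 18*(3 + 2*(-5)))*(-12) = (15 + 3*(3 - 10)**2 + 18*(3 - 10))*(-12) = (15 + 3*(-7)**2 + 18*(-7))*(-12) = (15 + 3*49 - 126)*(-12) = (15 + 147 - 126)*(-12) = 36*(-12) = -432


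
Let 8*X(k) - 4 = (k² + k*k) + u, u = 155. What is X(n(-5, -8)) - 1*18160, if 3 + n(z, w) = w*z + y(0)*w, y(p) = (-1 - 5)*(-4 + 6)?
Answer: -109743/8 ≈ -13718.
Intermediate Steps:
y(p) = -12 (y(p) = -6*2 = -12)
n(z, w) = -3 - 12*w + w*z (n(z, w) = -3 + (w*z - 12*w) = -3 + (-12*w + w*z) = -3 - 12*w + w*z)
X(k) = 159/8 + k²/4 (X(k) = ½ + ((k² + k*k) + 155)/8 = ½ + ((k² + k²) + 155)/8 = ½ + (2*k² + 155)/8 = ½ + (155 + 2*k²)/8 = ½ + (155/8 + k²/4) = 159/8 + k²/4)
X(n(-5, -8)) - 1*18160 = (159/8 + (-3 - 12*(-8) - 8*(-5))²/4) - 1*18160 = (159/8 + (-3 + 96 + 40)²/4) - 18160 = (159/8 + (¼)*133²) - 18160 = (159/8 + (¼)*17689) - 18160 = (159/8 + 17689/4) - 18160 = 35537/8 - 18160 = -109743/8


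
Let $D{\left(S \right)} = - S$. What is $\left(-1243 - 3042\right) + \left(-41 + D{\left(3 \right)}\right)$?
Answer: $-4329$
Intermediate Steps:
$\left(-1243 - 3042\right) + \left(-41 + D{\left(3 \right)}\right) = \left(-1243 - 3042\right) - 44 = -4285 - 44 = -4329$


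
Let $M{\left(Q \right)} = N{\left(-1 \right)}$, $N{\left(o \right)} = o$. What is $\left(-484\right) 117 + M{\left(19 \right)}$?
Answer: $-56629$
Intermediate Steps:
$M{\left(Q \right)} = -1$
$\left(-484\right) 117 + M{\left(19 \right)} = \left(-484\right) 117 - 1 = -56628 - 1 = -56629$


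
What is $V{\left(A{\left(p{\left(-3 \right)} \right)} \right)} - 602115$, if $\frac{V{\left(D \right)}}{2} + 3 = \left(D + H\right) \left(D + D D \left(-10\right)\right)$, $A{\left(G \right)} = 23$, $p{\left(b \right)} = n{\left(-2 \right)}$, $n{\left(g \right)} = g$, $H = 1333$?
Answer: $-14886225$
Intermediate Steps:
$p{\left(b \right)} = -2$
$V{\left(D \right)} = -6 + 2 \left(1333 + D\right) \left(D - 10 D^{2}\right)$ ($V{\left(D \right)} = -6 + 2 \left(D + 1333\right) \left(D + D D \left(-10\right)\right) = -6 + 2 \left(1333 + D\right) \left(D + D^{2} \left(-10\right)\right) = -6 + 2 \left(1333 + D\right) \left(D - 10 D^{2}\right)$)
$V{\left(A{\left(p{\left(-3 \right)} \right)} \right)} - 602115 = \left(-6 - 26658 \cdot 23^{2} - 20 \cdot 23^{3} + 2666 \cdot 23\right) - 602115 = \left(-6 - 14102082 - 243340 + 61318\right) - 602115 = -14284110 - 602115 = -14886225$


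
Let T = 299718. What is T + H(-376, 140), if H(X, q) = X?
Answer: 299342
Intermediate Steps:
T + H(-376, 140) = 299718 - 376 = 299342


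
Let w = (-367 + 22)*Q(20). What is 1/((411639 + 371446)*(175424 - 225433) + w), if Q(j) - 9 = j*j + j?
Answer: -1/39161445770 ≈ -2.5535e-11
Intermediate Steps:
Q(j) = 9 + j + j² (Q(j) = 9 + (j*j + j) = 9 + (j² + j) = 9 + (j + j²) = 9 + j + j²)
w = -148005 (w = (-367 + 22)*(9 + 20 + 20²) = -345*(9 + 20 + 400) = -345*429 = -148005)
1/((411639 + 371446)*(175424 - 225433) + w) = 1/((411639 + 371446)*(175424 - 225433) - 148005) = 1/(783085*(-50009) - 148005) = 1/(-39161297765 - 148005) = 1/(-39161445770) = -1/39161445770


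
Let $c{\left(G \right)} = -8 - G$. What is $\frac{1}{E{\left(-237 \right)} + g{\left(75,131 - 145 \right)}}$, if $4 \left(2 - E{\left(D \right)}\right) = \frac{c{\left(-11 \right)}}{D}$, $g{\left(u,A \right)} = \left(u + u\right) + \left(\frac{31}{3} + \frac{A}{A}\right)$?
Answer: $\frac{948}{154843} \approx 0.0061223$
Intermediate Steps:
$g{\left(u,A \right)} = \frac{34}{3} + 2 u$ ($g{\left(u,A \right)} = 2 u + \left(31 \cdot \frac{1}{3} + 1\right) = 2 u + \left(\frac{31}{3} + 1\right) = 2 u + \frac{34}{3} = \frac{34}{3} + 2 u$)
$E{\left(D \right)} = 2 - \frac{3}{4 D}$ ($E{\left(D \right)} = 2 - \frac{\left(-8 - -11\right) \frac{1}{D}}{4} = 2 - \frac{\left(-8 + 11\right) \frac{1}{D}}{4} = 2 - \frac{3 \frac{1}{D}}{4} = 2 - \frac{3}{4 D}$)
$\frac{1}{E{\left(-237 \right)} + g{\left(75,131 - 145 \right)}} = \frac{1}{\left(2 - \frac{3}{4 \left(-237\right)}\right) + \left(\frac{34}{3} + 2 \cdot 75\right)} = \frac{1}{\left(2 - - \frac{1}{316}\right) + \left(\frac{34}{3} + 150\right)} = \frac{1}{\left(2 + \frac{1}{316}\right) + \frac{484}{3}} = \frac{1}{\frac{633}{316} + \frac{484}{3}} = \frac{1}{\frac{154843}{948}} = \frac{948}{154843}$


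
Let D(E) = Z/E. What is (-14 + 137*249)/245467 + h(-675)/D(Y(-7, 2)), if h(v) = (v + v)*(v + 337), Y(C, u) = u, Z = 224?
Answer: 28002602797/6873076 ≈ 4074.2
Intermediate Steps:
D(E) = 224/E
h(v) = 2*v*(337 + v) (h(v) = (2*v)*(337 + v) = 2*v*(337 + v))
(-14 + 137*249)/245467 + h(-675)/D(Y(-7, 2)) = (-14 + 137*249)/245467 + (2*(-675)*(337 - 675))/((224/2)) = (-14 + 34113)*(1/245467) + (2*(-675)*(-338))/((224*(½))) = 34099*(1/245467) + 456300/112 = 34099/245467 + 456300*(1/112) = 34099/245467 + 114075/28 = 28002602797/6873076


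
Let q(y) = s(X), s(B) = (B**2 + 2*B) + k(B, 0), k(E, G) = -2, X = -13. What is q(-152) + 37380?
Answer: 37521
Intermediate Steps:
s(B) = -2 + B**2 + 2*B (s(B) = (B**2 + 2*B) - 2 = -2 + B**2 + 2*B)
q(y) = 141 (q(y) = -2 + (-13)**2 + 2*(-13) = -2 + 169 - 26 = 141)
q(-152) + 37380 = 141 + 37380 = 37521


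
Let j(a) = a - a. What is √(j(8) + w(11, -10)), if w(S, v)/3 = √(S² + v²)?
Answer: √3*221^(¼) ≈ 6.6782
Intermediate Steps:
j(a) = 0
w(S, v) = 3*√(S² + v²)
√(j(8) + w(11, -10)) = √(0 + 3*√(11² + (-10)²)) = √(0 + 3*√(121 + 100)) = √(0 + 3*√221) = √(3*√221) = √3*221^(¼)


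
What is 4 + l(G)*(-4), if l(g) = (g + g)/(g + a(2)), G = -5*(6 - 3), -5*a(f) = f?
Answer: -292/77 ≈ -3.7922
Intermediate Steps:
a(f) = -f/5
G = -15 (G = -5*3 = -15)
l(g) = 2*g/(-⅖ + g) (l(g) = (g + g)/(g - ⅕*2) = (2*g)/(g - ⅖) = (2*g)/(-⅖ + g) = 2*g/(-⅖ + g))
4 + l(G)*(-4) = 4 + (10*(-15)/(-2 + 5*(-15)))*(-4) = 4 + (10*(-15)/(-2 - 75))*(-4) = 4 + (10*(-15)/(-77))*(-4) = 4 + (10*(-15)*(-1/77))*(-4) = 4 + (150/77)*(-4) = 4 - 600/77 = -292/77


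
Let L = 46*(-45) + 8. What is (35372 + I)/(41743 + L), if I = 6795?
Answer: 42167/39681 ≈ 1.0626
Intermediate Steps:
L = -2062 (L = -2070 + 8 = -2062)
(35372 + I)/(41743 + L) = (35372 + 6795)/(41743 - 2062) = 42167/39681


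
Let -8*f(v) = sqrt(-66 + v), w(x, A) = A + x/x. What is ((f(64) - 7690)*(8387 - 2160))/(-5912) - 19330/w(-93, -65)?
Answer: 198684955/23648 + 6227*I*sqrt(2)/47296 ≈ 8401.8 + 0.1862*I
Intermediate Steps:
w(x, A) = 1 + A (w(x, A) = A + 1 = 1 + A)
f(v) = -sqrt(-66 + v)/8
((f(64) - 7690)*(8387 - 2160))/(-5912) - 19330/w(-93, -65) = ((-sqrt(-66 + 64)/8 - 7690)*(8387 - 2160))/(-5912) - 19330/(1 - 65) = ((-I*sqrt(2)/8 - 7690)*6227)*(-1/5912) - 19330/(-64) = ((-I*sqrt(2)/8 - 7690)*6227)*(-1/5912) - 19330*(-1/64) = ((-I*sqrt(2)/8 - 7690)*6227)*(-1/5912) + 9665/32 = ((-7690 - I*sqrt(2)/8)*6227)*(-1/5912) + 9665/32 = (-47885630 - 6227*I*sqrt(2)/8)*(-1/5912) + 9665/32 = (23942815/2956 + 6227*I*sqrt(2)/47296) + 9665/32 = 198684955/23648 + 6227*I*sqrt(2)/47296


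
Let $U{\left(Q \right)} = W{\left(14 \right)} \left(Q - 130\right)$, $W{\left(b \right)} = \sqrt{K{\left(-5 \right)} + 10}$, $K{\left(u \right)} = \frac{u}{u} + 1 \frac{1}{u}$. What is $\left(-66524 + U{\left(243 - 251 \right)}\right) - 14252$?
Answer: $-80776 - \frac{414 \sqrt{30}}{5} \approx -81230.0$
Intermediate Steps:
$K{\left(u \right)} = 1 + \frac{1}{u}$
$W{\left(b \right)} = \frac{3 \sqrt{30}}{5}$ ($W{\left(b \right)} = \sqrt{\frac{1 - 5}{-5} + 10} = \sqrt{\left(- \frac{1}{5}\right) \left(-4\right) + 10} = \sqrt{\frac{4}{5} + 10} = \sqrt{\frac{54}{5}} = \frac{3 \sqrt{30}}{5}$)
$U{\left(Q \right)} = \frac{3 \sqrt{30} \left(-130 + Q\right)}{5}$ ($U{\left(Q \right)} = \frac{3 \sqrt{30}}{5} \left(Q - 130\right) = \frac{3 \sqrt{30}}{5} \left(-130 + Q\right) = \frac{3 \sqrt{30} \left(-130 + Q\right)}{5}$)
$\left(-66524 + U{\left(243 - 251 \right)}\right) - 14252 = \left(-66524 + \frac{3 \sqrt{30} \left(-130 + \left(243 - 251\right)\right)}{5}\right) - 14252 = \left(-66524 + \frac{3 \sqrt{30} \left(-130 - 8\right)}{5}\right) - 14252 = \left(-66524 + \frac{3}{5} \sqrt{30} \left(-138\right)\right) - 14252 = \left(-66524 - \frac{414 \sqrt{30}}{5}\right) - 14252 = -80776 - \frac{414 \sqrt{30}}{5}$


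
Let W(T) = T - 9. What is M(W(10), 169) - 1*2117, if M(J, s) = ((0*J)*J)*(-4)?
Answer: -2117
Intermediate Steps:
W(T) = -9 + T
M(J, s) = 0 (M(J, s) = (0*J)*(-4) = 0*(-4) = 0)
M(W(10), 169) - 1*2117 = 0 - 1*2117 = 0 - 2117 = -2117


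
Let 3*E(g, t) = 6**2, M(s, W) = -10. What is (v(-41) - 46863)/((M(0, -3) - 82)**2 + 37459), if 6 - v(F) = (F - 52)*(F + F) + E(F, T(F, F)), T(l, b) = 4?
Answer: -54495/45923 ≈ -1.1867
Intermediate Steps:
E(g, t) = 12 (E(g, t) = (1/3)*6**2 = (1/3)*36 = 12)
v(F) = -6 - 2*F*(-52 + F) (v(F) = 6 - ((F - 52)*(F + F) + 12) = 6 - ((-52 + F)*(2*F) + 12) = 6 - (2*F*(-52 + F) + 12) = 6 - (12 + 2*F*(-52 + F)) = 6 + (-12 - 2*F*(-52 + F)) = -6 - 2*F*(-52 + F))
(v(-41) - 46863)/((M(0, -3) - 82)**2 + 37459) = ((-6 - 2*(-41)**2 + 104*(-41)) - 46863)/((-10 - 82)**2 + 37459) = ((-6 - 2*1681 - 4264) - 46863)/((-92)**2 + 37459) = ((-6 - 3362 - 4264) - 46863)/(8464 + 37459) = (-7632 - 46863)/45923 = -54495*1/45923 = -54495/45923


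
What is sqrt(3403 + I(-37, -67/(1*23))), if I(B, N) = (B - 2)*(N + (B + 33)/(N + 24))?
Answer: sqrt(438506329570)/11155 ≈ 59.363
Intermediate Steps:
I(B, N) = (-2 + B)*(N + (33 + B)/(24 + N))
sqrt(3403 + I(-37, -67/(1*23))) = sqrt(3403 + (-66 + (-37)**2 - (-3216)/(1*23) - 2*(-67/(1*23))**2 + 31*(-37) - 37*(-67/(1*23))**2 + 24*(-37)*(-67/(1*23)))/(24 - 67/(1*23))) = sqrt(3403 + (-66 + 1369 - (-3216)/23 - 2*(-67/23)**2 - 1147 - 37*(-67/23)**2 + 24*(-37)*(-67/23))/(24 - 67/23)) = sqrt(3403 + (-66 + 1369 - (-3216)/23 - 2*(-67*1/23)**2 - 1147 - 37*(-67*1/23)**2 + 24*(-37)*(-67*1/23))/(24 - 67*1/23)) = sqrt(3403 + (-66 + 1369 - 48*(-67/23) - 2*(-67/23)**2 - 1147 - 37*(-67/23)**2 + 24*(-37)*(-67/23))/(24 - 67/23)) = sqrt(3403 + (-66 + 1369 + 3216/23 - 2*4489/529 - 1147 - 37*4489/529 + 59496/23)/(485/23)) = sqrt(3403 + 23*(-66 + 1369 + 3216/23 - 8978/529 - 1147 - 166093/529 + 59496/23)/485) = sqrt(3403 + (23/485)*(1349829/529)) = sqrt(3403 + 1349829/11155) = sqrt(39310294/11155) = sqrt(438506329570)/11155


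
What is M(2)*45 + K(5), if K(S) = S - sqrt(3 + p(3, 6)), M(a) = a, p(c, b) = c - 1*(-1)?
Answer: 95 - sqrt(7) ≈ 92.354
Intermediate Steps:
p(c, b) = 1 + c (p(c, b) = c + 1 = 1 + c)
K(S) = S - sqrt(7) (K(S) = S - sqrt(3 + (1 + 3)) = S - sqrt(3 + 4) = S - sqrt(7))
M(2)*45 + K(5) = 2*45 + (5 - sqrt(7)) = 90 + (5 - sqrt(7)) = 95 - sqrt(7)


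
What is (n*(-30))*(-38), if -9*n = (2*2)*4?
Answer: -6080/3 ≈ -2026.7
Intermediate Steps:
n = -16/9 (n = -2*2*4/9 = -4*4/9 = -⅑*16 = -16/9 ≈ -1.7778)
(n*(-30))*(-38) = -16/9*(-30)*(-38) = (160/3)*(-38) = -6080/3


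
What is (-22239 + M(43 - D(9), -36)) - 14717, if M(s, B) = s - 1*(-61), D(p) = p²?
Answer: -36933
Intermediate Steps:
M(s, B) = 61 + s (M(s, B) = s + 61 = 61 + s)
(-22239 + M(43 - D(9), -36)) - 14717 = (-22239 + (61 + (43 - 1*9²))) - 14717 = (-22239 + (61 + (43 - 1*81))) - 14717 = (-22239 + (61 + (43 - 81))) - 14717 = (-22239 + (61 - 38)) - 14717 = (-22239 + 23) - 14717 = -22216 - 14717 = -36933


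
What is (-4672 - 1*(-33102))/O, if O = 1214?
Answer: 14215/607 ≈ 23.418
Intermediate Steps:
(-4672 - 1*(-33102))/O = (-4672 - 1*(-33102))/1214 = (-4672 + 33102)*(1/1214) = 28430*(1/1214) = 14215/607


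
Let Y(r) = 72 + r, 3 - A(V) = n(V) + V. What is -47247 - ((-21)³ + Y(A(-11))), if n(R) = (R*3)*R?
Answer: -37709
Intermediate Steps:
n(R) = 3*R² (n(R) = (3*R)*R = 3*R²)
A(V) = 3 - V - 3*V² (A(V) = 3 - (3*V² + V) = 3 - (V + 3*V²) = 3 + (-V - 3*V²) = 3 - V - 3*V²)
-47247 - ((-21)³ + Y(A(-11))) = -47247 - ((-21)³ + (72 + (3 - 1*(-11) - 3*(-11)²))) = -47247 - (-9261 + (72 + (3 + 11 - 3*121))) = -47247 - (-9261 + (72 + (3 + 11 - 363))) = -47247 - (-9261 + (72 - 349)) = -47247 - (-9261 - 277) = -47247 - 1*(-9538) = -47247 + 9538 = -37709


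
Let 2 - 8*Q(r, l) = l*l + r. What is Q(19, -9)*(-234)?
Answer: 5733/2 ≈ 2866.5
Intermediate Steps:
Q(r, l) = ¼ - r/8 - l²/8 (Q(r, l) = ¼ - (l*l + r)/8 = ¼ - (l² + r)/8 = ¼ - (r + l²)/8 = ¼ + (-r/8 - l²/8) = ¼ - r/8 - l²/8)
Q(19, -9)*(-234) = (¼ - ⅛*19 - ⅛*(-9)²)*(-234) = (¼ - 19/8 - ⅛*81)*(-234) = (¼ - 19/8 - 81/8)*(-234) = -49/4*(-234) = 5733/2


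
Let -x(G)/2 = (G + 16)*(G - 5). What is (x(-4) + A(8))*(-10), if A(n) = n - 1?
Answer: -2230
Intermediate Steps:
A(n) = -1 + n
x(G) = -2*(-5 + G)*(16 + G) (x(G) = -2*(G + 16)*(G - 5) = -2*(16 + G)*(-5 + G) = -2*(-5 + G)*(16 + G))
(x(-4) + A(8))*(-10) = ((160 - 22*(-4) - 2*(-4)**2) + (-1 + 8))*(-10) = ((160 + 88 - 2*16) + 7)*(-10) = ((160 + 88 - 32) + 7)*(-10) = (216 + 7)*(-10) = 223*(-10) = -2230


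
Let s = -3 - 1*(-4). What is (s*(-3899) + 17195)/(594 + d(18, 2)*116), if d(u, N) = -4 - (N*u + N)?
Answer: -2216/713 ≈ -3.1080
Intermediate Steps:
d(u, N) = -4 - N - N*u (d(u, N) = -4 - (N + N*u) = -4 + (-N - N*u) = -4 - N - N*u)
s = 1 (s = -3 + 4 = 1)
(s*(-3899) + 17195)/(594 + d(18, 2)*116) = (1*(-3899) + 17195)/(594 + (-4 - 1*2 - 1*2*18)*116) = (-3899 + 17195)/(594 + (-4 - 2 - 36)*116) = 13296/(594 - 42*116) = 13296/(594 - 4872) = 13296/(-4278) = 13296*(-1/4278) = -2216/713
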